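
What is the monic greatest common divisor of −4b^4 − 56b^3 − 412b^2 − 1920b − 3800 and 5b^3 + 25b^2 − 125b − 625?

b^2 + 10b + 25

Euclidean algorithm in ℚ[b]:
  −4b^4 − 56b^3 − 412b^2 − 1920b − 3800 = (−(4/5)b − 36/5)(5b^3 + 25b^2 − 125b − 625) + (−332b^2 − 3320b − 8300)
  5b^3 + 25b^2 − 125b − 625 = (−(5/332)b + 25/332)(−332b^2 − 3320b − 8300) + (0)
Last nonzero remainder: −332b^2 − 3320b − 8300. Dividing through by −332 gives the monic gcd b^2 + 10b + 25.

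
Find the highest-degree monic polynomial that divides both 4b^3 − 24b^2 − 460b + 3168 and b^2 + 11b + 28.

1

Euclidean algorithm in ℚ[b]:
  4b^3 − 24b^2 − 460b + 3168 = (4b − 68)(b^2 + 11b + 28) + (176b + 5072)
  b^2 + 11b + 28 = ((1/176)b − 49/484)(176b + 5072) + (65520/121)
  176b + 5072 = ((1331/4095)b + 38357/4095)(65520/121) + (0)
The last nonzero remainder is the constant 65520/121, so the polynomials are coprime and gcd = 1.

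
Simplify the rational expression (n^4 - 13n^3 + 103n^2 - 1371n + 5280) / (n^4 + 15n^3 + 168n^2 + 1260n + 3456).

Repeated division with remainder:
  n^4 - 13n^3 + 103n^2 - 1371n + 5280 = (n^4 + 15n^3 + 168n^2 + 1260n + 3456) + (-28n^3 - 65n^2 - 2631n + 1824)
  n^4 + 15n^3 + 168n^2 + 1260n + 3456 = (-(1/28)n - 355/784)(-28n^3 - 65n^2 - 2631n + 1824) + ((34969/784)n^2 + (104907/784)n + 209814/49)
  -28n^3 - 65n^2 - 2631n + 1824 = (-(21952/34969)n + 14896/34969)((34969/784)n^2 + (104907/784)n + 209814/49) + (0)
Last nonzero remainder: (34969/784)n^2 + (104907/784)n + 209814/49. Dividing through by 34969/784 gives the monic gcd n^2 + 3n + 96.
Cancel n^2 + 3n + 96 from numerator and denominator to get the reduced form.

(n^2 - 16n + 55)/(n^2 + 12n + 36)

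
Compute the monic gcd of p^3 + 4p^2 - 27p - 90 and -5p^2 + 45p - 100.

By polynomial division,
  p^3 + 4p^2 - 27p - 90 = (-(1/5)p - 13/5)(-5p^2 + 45p - 100) + (70p - 350)
  -5p^2 + 45p - 100 = (-(1/14)p + 2/7)(70p - 350) + (0)
Last nonzero remainder: 70p - 350. Dividing through by 70 gives the monic gcd p - 5.

p - 5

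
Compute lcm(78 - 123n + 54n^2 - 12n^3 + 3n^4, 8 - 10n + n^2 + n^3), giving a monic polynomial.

104 - 138n + 31n^2 + 2n^3 + n^5

By polynomial division,
  3n^4 - 12n^3 + 54n^2 - 123n + 78 = (3n - 15)(n^3 + n^2 - 10n + 8) + (99n^2 - 297n + 198)
  n^3 + n^2 - 10n + 8 = ((1/99)n + 4/99)(99n^2 - 297n + 198) + (0)
Last nonzero remainder: 99n^2 - 297n + 198. Dividing through by 99 gives the monic gcd n^2 - 3n + 2.
Then lcm(f, g) = f·g / gcd(f, g); expanding and making the result monic gives the answer.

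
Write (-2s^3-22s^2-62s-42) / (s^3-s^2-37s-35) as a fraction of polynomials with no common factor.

(-2s^2-20s-42)/(s^2-2s-35)

Euclidean algorithm in ℚ[s]:
  -2s^3-22s^2-62s-42 = (-2)(s^3-s^2-37s-35) + (-24s^2-136s-112)
  s^3-s^2-37s-35 = (-(1/24)s+5/18)(-24s^2-136s-112) + (-(35/9)s-35/9)
  -24s^2-136s-112 = ((216/35)s+144/5)(-(35/9)s-35/9) + (0)
Last nonzero remainder: -(35/9)s-35/9. Dividing through by -35/9 gives the monic gcd s+1.
Cancel s+1 from numerator and denominator to get the reduced form.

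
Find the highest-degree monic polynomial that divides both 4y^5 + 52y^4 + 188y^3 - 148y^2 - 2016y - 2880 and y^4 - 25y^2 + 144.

y^3 + 4y^2 - 9y - 36

By polynomial division,
  4y^5 + 52y^4 + 188y^3 - 148y^2 - 2016y - 2880 = (4y + 52)(y^4 - 25y^2 + 144) + (288y^3 + 1152y^2 - 2592y - 10368)
  y^4 - 25y^2 + 144 = ((1/288)y - 1/72)(288y^3 + 1152y^2 - 2592y - 10368) + (0)
Last nonzero remainder: 288y^3 + 1152y^2 - 2592y - 10368. Dividing through by 288 gives the monic gcd y^3 + 4y^2 - 9y - 36.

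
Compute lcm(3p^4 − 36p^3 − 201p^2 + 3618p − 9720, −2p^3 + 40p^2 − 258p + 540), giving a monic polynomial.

p^6 − 23p^5 + 95p^4 + 1583p^3 − 18516p^2 + 71820p − 97200

By polynomial division,
  3p^4 − 36p^3 − 201p^2 + 3618p − 9720 = (−(3/2)p − 12)(−2p^3 + 40p^2 − 258p + 540) + (−108p^2 + 1332p − 3240)
  −2p^3 + 40p^2 − 258p + 540 = ((1/54)p − 23/162)(−108p^2 + 1332p − 3240) + (−(80/9)p + 80)
  −108p^2 + 1332p − 3240 = ((243/20)p − 81/2)(−(80/9)p + 80) + (0)
Last nonzero remainder: −(80/9)p + 80. Dividing through by −80/9 gives the monic gcd p − 9.
Then lcm(f, g) = f·g / gcd(f, g); expanding and making the result monic gives the answer.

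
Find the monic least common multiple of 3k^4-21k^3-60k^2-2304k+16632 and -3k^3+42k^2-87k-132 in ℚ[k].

k^6-10k^5-3k^4-680k^3+7928k^2-13560k-22176

Apply the Euclidean algorithm:
  3k^4-21k^3-60k^2-2304k+16632 = (-k-7)(-3k^3+42k^2-87k-132) + (147k^2-3045k+15708)
  -3k^3+42k^2-87k-132 = (-(1/49)k-47/343)(147k^2-3045k+15708) + (-(9000/49)k+99000/49)
  147k^2-3045k+15708 = (-(2401/3000)k+5831/750)(-(9000/49)k+99000/49) + (0)
Last nonzero remainder: -(9000/49)k+99000/49. Dividing through by -9000/49 gives the monic gcd k-11.
Then lcm(f, g) = f·g / gcd(f, g); expanding and making the result monic gives the answer.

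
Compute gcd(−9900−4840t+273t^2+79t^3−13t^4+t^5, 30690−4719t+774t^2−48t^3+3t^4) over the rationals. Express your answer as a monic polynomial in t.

Repeated division with remainder:
  t^5−13t^4+79t^3+273t^2−4840t−9900 = ((1/3)t+1)(3t^4−48t^3+774t^2−4719t+30690) + (−131t^3+1072t^2−10351t−40590)
  3t^4−48t^3+774t^2−4719t+30690 = (−(3/131)t+3072/17161)(−131t^3+1072t^2−10351t−40590) + ((5921487/17161)t^2−(65136357/17161)t+651363570/17161)
  −131t^3+1072t^2−10351t−40590 = (−(2248091/5921487)t−703601/657943)((5921487/17161)t^2−(65136357/17161)t+651363570/17161) + (0)
Last nonzero remainder: (5921487/17161)t^2−(65136357/17161)t+651363570/17161. Dividing through by 5921487/17161 gives the monic gcd t^2−11t+110.

110−11t+t^2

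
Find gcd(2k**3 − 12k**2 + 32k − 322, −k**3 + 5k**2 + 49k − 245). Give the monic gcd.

k − 7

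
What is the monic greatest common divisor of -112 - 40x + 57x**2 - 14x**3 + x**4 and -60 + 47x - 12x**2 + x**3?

Repeated division with remainder:
  x**4 - 14x**3 + 57x**2 - 40x - 112 = (x - 2)(x**3 - 12x**2 + 47x - 60) + (-14x**2 + 114x - 232)
  x**3 - 12x**2 + 47x - 60 = (-(1/14)x + 27/98)(-14x**2 + 114x - 232) + (-(48/49)x + 192/49)
  -14x**2 + 114x - 232 = ((343/24)x - 1421/24)(-(48/49)x + 192/49) + (0)
Last nonzero remainder: -(48/49)x + 192/49. Dividing through by -48/49 gives the monic gcd x - 4.

-4 + x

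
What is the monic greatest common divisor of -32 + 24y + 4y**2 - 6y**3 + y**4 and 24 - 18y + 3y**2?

Apply the Euclidean algorithm:
  y**4 - 6y**3 + 4y**2 + 24y - 32 = ((1/3)y**2 - 4/3)(3y**2 - 18y + 24) + (0)
Last nonzero remainder: 3y**2 - 18y + 24. Dividing through by 3 gives the monic gcd y**2 - 6y + 8.

8 - 6y + y**2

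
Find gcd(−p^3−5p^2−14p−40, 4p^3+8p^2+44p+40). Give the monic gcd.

Euclidean algorithm in ℚ[p]:
  −p^3−5p^2−14p−40 = (−1/4)(4p^3+8p^2+44p+40) + (−3p^2−3p−30)
  4p^3+8p^2+44p+40 = (−(4/3)p−4/3)(−3p^2−3p−30) + (0)
Last nonzero remainder: −3p^2−3p−30. Dividing through by −3 gives the monic gcd p^2+p+10.

p^2+p+10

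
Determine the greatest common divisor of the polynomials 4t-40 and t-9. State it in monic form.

Euclidean algorithm in ℚ[t]:
  4t-40 = (4)(t-9) + (-4)
  t-9 = (-(1/4)t+9/4)(-4) + (0)
The last nonzero remainder is the constant -4, so the polynomials are coprime and gcd = 1.

1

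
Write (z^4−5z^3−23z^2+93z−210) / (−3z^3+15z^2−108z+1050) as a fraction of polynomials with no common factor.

(−z^3−2z^2+9z−30)/(3z^2+6z+150)

Euclidean algorithm in ℚ[z]:
  z^4−5z^3−23z^2+93z−210 = (−(1/3)z)(−3z^3+15z^2−108z+1050) + (−59z^2+443z−210)
  −3z^3+15z^2−108z+1050 = ((3/59)z+444/3481)(−59z^2+443z−210) + (−(535470/3481)z+3748290/3481)
  −59z^2+443z−210 = ((205379/535470)z−3481/17849)(−(535470/3481)z+3748290/3481) + (0)
Last nonzero remainder: −(535470/3481)z+3748290/3481. Dividing through by −535470/3481 gives the monic gcd z−7.
Cancel z−7 from numerator and denominator to get the reduced form.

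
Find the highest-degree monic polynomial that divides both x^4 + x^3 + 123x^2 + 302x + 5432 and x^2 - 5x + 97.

By polynomial division,
  x^4 + x^3 + 123x^2 + 302x + 5432 = (x^2 + 6x + 56)(x^2 - 5x + 97) + (0)
The last nonzero remainder x^2 - 5x + 97 is already monic.

x^2 - 5x + 97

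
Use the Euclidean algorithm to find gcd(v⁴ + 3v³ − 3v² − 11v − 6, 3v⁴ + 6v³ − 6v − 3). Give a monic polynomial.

v² + 2v + 1

Euclidean algorithm in ℚ[v]:
  v⁴ + 3v³ − 3v² − 11v − 6 = (1/3)(3v⁴ + 6v³ − 6v − 3) + (v³ − 3v² − 9v − 5)
  3v⁴ + 6v³ − 6v − 3 = (3v + 15)(v³ − 3v² − 9v − 5) + (72v² + 144v + 72)
  v³ − 3v² − 9v − 5 = ((1/72)v − 5/72)(72v² + 144v + 72) + (0)
Last nonzero remainder: 72v² + 144v + 72. Dividing through by 72 gives the monic gcd v² + 2v + 1.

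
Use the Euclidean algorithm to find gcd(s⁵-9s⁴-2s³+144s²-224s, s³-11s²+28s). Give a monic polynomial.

Euclidean algorithm in ℚ[s]:
  s⁵-9s⁴-2s³+144s²-224s = (s²+2s-8)(s³-11s²+28s) + (0)
The last nonzero remainder s³-11s²+28s is already monic.

s³-11s²+28s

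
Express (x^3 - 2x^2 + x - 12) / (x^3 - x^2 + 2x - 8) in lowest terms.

By polynomial division,
  x^3 - 2x^2 + x - 12 = (x^3 - x^2 + 2x - 8) + (-x^2 - x - 4)
  x^3 - x^2 + 2x - 8 = (-x + 2)(-x^2 - x - 4) + (0)
Last nonzero remainder: -x^2 - x - 4. Dividing through by -1 gives the monic gcd x^2 + x + 4.
Cancel x^2 + x + 4 from numerator and denominator to get the reduced form.

(x - 3)/(x - 2)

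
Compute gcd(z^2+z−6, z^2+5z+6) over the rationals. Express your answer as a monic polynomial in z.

z+3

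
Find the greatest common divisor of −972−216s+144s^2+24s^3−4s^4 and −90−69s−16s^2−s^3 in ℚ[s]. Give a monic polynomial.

Apply the Euclidean algorithm:
  −4s^4+24s^3+144s^2−216s−972 = (4s−88)(−s^3−16s^2−69s−90) + (−988s^2−5928s−8892)
  −s^3−16s^2−69s−90 = ((1/988)s+5/494)(−988s^2−5928s−8892) + (0)
Last nonzero remainder: −988s^2−5928s−8892. Dividing through by −988 gives the monic gcd s^2+6s+9.

9+6s+s^2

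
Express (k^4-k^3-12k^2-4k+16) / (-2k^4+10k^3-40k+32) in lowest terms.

Apply the Euclidean algorithm:
  k^4-k^3-12k^2-4k+16 = (-1/2)(-2k^4+10k^3-40k+32) + (4k^3-12k^2-24k+32)
  -2k^4+10k^3-40k+32 = (-(1/2)k+1)(4k^3-12k^2-24k+32) + (0)
Last nonzero remainder: 4k^3-12k^2-24k+32. Dividing through by 4 gives the monic gcd k^3-3k^2-6k+8.
Cancel k^3-3k^2-6k+8 from numerator and denominator to get the reduced form.

(-k-2)/(2k-4)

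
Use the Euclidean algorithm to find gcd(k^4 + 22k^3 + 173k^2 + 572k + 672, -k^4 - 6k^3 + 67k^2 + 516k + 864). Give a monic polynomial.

k^3 + 15k^2 + 68k + 96

Apply the Euclidean algorithm:
  k^4 + 22k^3 + 173k^2 + 572k + 672 = (-1)(-k^4 - 6k^3 + 67k^2 + 516k + 864) + (16k^3 + 240k^2 + 1088k + 1536)
  -k^4 - 6k^3 + 67k^2 + 516k + 864 = (-(1/16)k + 9/16)(16k^3 + 240k^2 + 1088k + 1536) + (0)
Last nonzero remainder: 16k^3 + 240k^2 + 1088k + 1536. Dividing through by 16 gives the monic gcd k^3 + 15k^2 + 68k + 96.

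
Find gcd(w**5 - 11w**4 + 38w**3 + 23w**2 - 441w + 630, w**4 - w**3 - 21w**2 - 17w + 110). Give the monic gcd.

w**2 - 7w + 10

Euclidean algorithm in ℚ[w]:
  w**5 - 11w**4 + 38w**3 + 23w**2 - 441w + 630 = (w - 10)(w**4 - w**3 - 21w**2 - 17w + 110) + (49w**3 - 170w**2 - 721w + 1730)
  w**4 - w**3 - 21w**2 - 17w + 110 = ((1/49)w + 121/2401)(49w**3 - 170w**2 - 721w + 1730) + ((5478/2401)w**2 - (5478/343)w + 54780/2401)
  49w**3 - 170w**2 - 721w + 1730 = ((117649/5478)w + 415373/5478)((5478/2401)w**2 - (5478/343)w + 54780/2401) + (0)
Last nonzero remainder: (5478/2401)w**2 - (5478/343)w + 54780/2401. Dividing through by 5478/2401 gives the monic gcd w**2 - 7w + 10.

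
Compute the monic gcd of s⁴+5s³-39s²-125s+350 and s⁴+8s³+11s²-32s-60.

s²+3s-10

Euclidean algorithm in ℚ[s]:
  s⁴+5s³-39s²-125s+350 = (s⁴+8s³+11s²-32s-60) + (-3s³-50s²-93s+410)
  s⁴+8s³+11s²-32s-60 = (-(1/3)s+26/9)(-3s³-50s²-93s+410) + ((1120/9)s²+(1120/3)s-11200/9)
  -3s³-50s²-93s+410 = (-(27/1120)s-369/1120)((1120/9)s²+(1120/3)s-11200/9) + (0)
Last nonzero remainder: (1120/9)s²+(1120/3)s-11200/9. Dividing through by 1120/9 gives the monic gcd s²+3s-10.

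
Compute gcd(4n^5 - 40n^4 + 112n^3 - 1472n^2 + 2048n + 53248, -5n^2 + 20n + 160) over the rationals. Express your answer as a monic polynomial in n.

By polynomial division,
  4n^5 - 40n^4 + 112n^3 - 1472n^2 + 2048n + 53248 = (-(4/5)n^3 + (24/5)n^2 - (144/5)n + 1664/5)(-5n^2 + 20n + 160) + (0)
Last nonzero remainder: -5n^2 + 20n + 160. Dividing through by -5 gives the monic gcd n^2 - 4n - 32.

n^2 - 4n - 32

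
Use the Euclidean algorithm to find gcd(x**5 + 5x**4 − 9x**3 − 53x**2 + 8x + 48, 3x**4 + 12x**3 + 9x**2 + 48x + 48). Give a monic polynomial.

x**2 + 5x + 4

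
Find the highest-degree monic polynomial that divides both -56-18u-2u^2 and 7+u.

1

Euclidean algorithm in ℚ[u]:
  -2u^2-18u-56 = (-2u-4)(u+7) + (-28)
  u+7 = (-(1/28)u-1/4)(-28) + (0)
The last nonzero remainder is the constant -28, so the polynomials are coprime and gcd = 1.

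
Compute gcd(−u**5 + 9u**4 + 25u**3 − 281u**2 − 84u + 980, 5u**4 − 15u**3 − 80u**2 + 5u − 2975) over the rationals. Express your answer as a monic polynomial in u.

Euclidean algorithm in ℚ[u]:
  −u**5 + 9u**4 + 25u**3 − 281u**2 − 84u + 980 = (−(1/5)u + 6/5)(5u**4 − 15u**3 − 80u**2 + 5u − 2975) + (27u**3 − 184u**2 − 685u + 4550)
  5u**4 − 15u**3 − 80u**2 + 5u − 2975 = ((5/27)u + 515/729)(27u**3 − 184u**2 − 685u + 4550) + ((128915/729)u**2 − (257830/729)u − 4512025/729)
  27u**3 − 184u**2 − 685u + 4550 = ((19683/128915)u − 18954/25783)((128915/729)u**2 − (257830/729)u − 4512025/729) + (0)
Last nonzero remainder: (128915/729)u**2 − (257830/729)u − 4512025/729. Dividing through by 128915/729 gives the monic gcd u**2 − 2u − 35.

u**2 − 2u − 35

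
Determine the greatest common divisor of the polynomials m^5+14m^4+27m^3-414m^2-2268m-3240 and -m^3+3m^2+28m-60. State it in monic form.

m^2-m-30

Repeated division with remainder:
  m^5+14m^4+27m^3-414m^2-2268m-3240 = (-m^2-17m-106)(-m^3+3m^2+28m-60) + (320m^2-320m-9600)
  -m^3+3m^2+28m-60 = (-(1/320)m+1/160)(320m^2-320m-9600) + (0)
Last nonzero remainder: 320m^2-320m-9600. Dividing through by 320 gives the monic gcd m^2-m-30.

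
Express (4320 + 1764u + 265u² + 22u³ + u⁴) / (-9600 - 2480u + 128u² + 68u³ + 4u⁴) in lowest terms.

Repeated division with remainder:
  u⁴ + 22u³ + 265u² + 1764u + 4320 = (1/4)(4u⁴ + 68u³ + 128u² - 2480u - 9600) + (5u³ + 233u² + 2384u + 6720)
  4u⁴ + 68u³ + 128u² - 2480u - 9600 = ((4/5)u - 592/25)(5u³ + 233u² + 2384u + 6720) + ((93456/25)u² + (1214928/25)u + 747648/5)
  5u³ + 233u² + 2384u + 6720 = ((125/93456)u + 175/3894)((93456/25)u² + (1214928/25)u + 747648/5) + (0)
Last nonzero remainder: (93456/25)u² + (1214928/25)u + 747648/5. Dividing through by 93456/25 gives the monic gcd u² + 13u + 40.
Cancel u² + 13u + 40 from numerator and denominator to get the reduced form.

(108 + 9u + u²)/(-240 + 16u + 4u²)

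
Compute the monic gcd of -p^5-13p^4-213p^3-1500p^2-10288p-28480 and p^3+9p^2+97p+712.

Apply the Euclidean algorithm:
  -p^5-13p^4-213p^3-1500p^2-10288p-28480 = (-p^2-4p-80)(p^3+9p^2+97p+712) + (320p^2+320p+28480)
  p^3+9p^2+97p+712 = ((1/320)p+1/40)(320p^2+320p+28480) + (0)
Last nonzero remainder: 320p^2+320p+28480. Dividing through by 320 gives the monic gcd p^2+p+89.

p^2+p+89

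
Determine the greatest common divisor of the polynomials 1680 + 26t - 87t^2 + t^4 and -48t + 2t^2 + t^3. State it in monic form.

-48 + 2t + t^2

Euclidean algorithm in ℚ[t]:
  t^4 - 87t^2 + 26t + 1680 = (t - 2)(t^3 + 2t^2 - 48t) + (-35t^2 - 70t + 1680)
  t^3 + 2t^2 - 48t = (-(1/35)t)(-35t^2 - 70t + 1680) + (0)
Last nonzero remainder: -35t^2 - 70t + 1680. Dividing through by -35 gives the monic gcd t^2 + 2t - 48.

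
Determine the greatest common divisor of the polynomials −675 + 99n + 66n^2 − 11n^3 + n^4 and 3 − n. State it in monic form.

Apply the Euclidean algorithm:
  n^4 − 11n^3 + 66n^2 + 99n − 675 = (−n^3 + 8n^2 − 42n − 225)(−n + 3) + (0)
Last nonzero remainder: −n + 3. Dividing through by −1 gives the monic gcd n − 3.

−3 + n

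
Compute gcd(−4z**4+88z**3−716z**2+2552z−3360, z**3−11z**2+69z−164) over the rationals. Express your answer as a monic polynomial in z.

Apply the Euclidean algorithm:
  −4z**4+88z**3−716z**2+2552z−3360 = (−4z+44)(z**3−11z**2+69z−164) + (44z**2−1140z+3856)
  z**3−11z**2+69z−164 = ((1/44)z+41/121)(44z**2−1140z+3856) + ((44485/121)z−177940/121)
  44z**2−1140z+3856 = ((5324/44485)z−116644/44485)((44485/121)z−177940/121) + (0)
Last nonzero remainder: (44485/121)z−177940/121. Dividing through by 44485/121 gives the monic gcd z−4.

z−4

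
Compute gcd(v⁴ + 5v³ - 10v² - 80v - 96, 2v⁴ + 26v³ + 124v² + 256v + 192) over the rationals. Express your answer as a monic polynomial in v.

Euclidean algorithm in ℚ[v]:
  v⁴ + 5v³ - 10v² - 80v - 96 = (1/2)(2v⁴ + 26v³ + 124v² + 256v + 192) + (-8v³ - 72v² - 208v - 192)
  2v⁴ + 26v³ + 124v² + 256v + 192 = (-(1/4)v - 1)(-8v³ - 72v² - 208v - 192) + (0)
Last nonzero remainder: -8v³ - 72v² - 208v - 192. Dividing through by -8 gives the monic gcd v³ + 9v² + 26v + 24.

v³ + 9v² + 26v + 24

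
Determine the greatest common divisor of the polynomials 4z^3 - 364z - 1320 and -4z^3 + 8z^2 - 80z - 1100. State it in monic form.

Apply the Euclidean algorithm:
  4z^3 - 364z - 1320 = (-1)(-4z^3 + 8z^2 - 80z - 1100) + (8z^2 - 444z - 2420)
  -4z^3 + 8z^2 - 80z - 1100 = (-(1/2)z - 107/4)(8z^2 - 444z - 2420) + (-13167z - 65835)
  8z^2 - 444z - 2420 = (-(8/13167)z + 44/1197)(-13167z - 65835) + (0)
Last nonzero remainder: -13167z - 65835. Dividing through by -13167 gives the monic gcd z + 5.

z + 5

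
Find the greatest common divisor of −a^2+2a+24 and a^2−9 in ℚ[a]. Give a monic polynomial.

1

By polynomial division,
  −a^2+2a+24 = (−1)(a^2−9) + (2a+15)
  a^2−9 = ((1/2)a−15/4)(2a+15) + (189/4)
  2a+15 = ((8/189)a+20/63)(189/4) + (0)
The last nonzero remainder is the constant 189/4, so the polynomials are coprime and gcd = 1.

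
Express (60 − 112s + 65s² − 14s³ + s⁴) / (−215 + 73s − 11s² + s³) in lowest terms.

(−12 + 20s − 9s² + s³)/(43 − 6s + s²)

Euclidean algorithm in ℚ[s]:
  s⁴ − 14s³ + 65s² − 112s + 60 = (s − 3)(s³ − 11s² + 73s − 215) + (−41s² + 322s − 585)
  s³ − 11s² + 73s − 215 = (−(1/41)s + 129/1681)(−41s² + 322s − 585) + ((57190/1681)s − 285950/1681)
  −41s² + 322s − 585 = (−(68921/57190)s + 196677/57190)((57190/1681)s − 285950/1681) + (0)
Last nonzero remainder: (57190/1681)s − 285950/1681. Dividing through by 57190/1681 gives the monic gcd s − 5.
Cancel s − 5 from numerator and denominator to get the reduced form.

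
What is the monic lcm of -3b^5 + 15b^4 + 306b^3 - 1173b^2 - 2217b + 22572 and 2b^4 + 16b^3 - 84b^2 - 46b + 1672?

b^6 + 6b^5 - 157b^4 - 731b^3 + 5040b^2 + 605b - 82764

Repeated division with remainder:
  -3b^5 + 15b^4 + 306b^3 - 1173b^2 - 2217b + 22572 = (-(3/2)b + 39/2)(2b^4 + 16b^3 - 84b^2 - 46b + 1672) + (-132b^3 + 396b^2 + 1188b - 10032)
  2b^4 + 16b^3 - 84b^2 - 46b + 1672 = (-(1/66)b - 1/6)(-132b^3 + 396b^2 + 1188b - 10032) + (0)
Last nonzero remainder: -132b^3 + 396b^2 + 1188b - 10032. Dividing through by -132 gives the monic gcd b^3 - 3b^2 - 9b + 76.
Then lcm(f, g) = f·g / gcd(f, g); expanding and making the result monic gives the answer.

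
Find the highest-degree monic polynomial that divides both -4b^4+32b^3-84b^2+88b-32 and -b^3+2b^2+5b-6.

b-1

Apply the Euclidean algorithm:
  -4b^4+32b^3-84b^2+88b-32 = (4b-24)(-b^3+2b^2+5b-6) + (-56b^2+232b-176)
  -b^3+2b^2+5b-6 = ((1/56)b+15/392)(-56b^2+232b-176) + (-(36/49)b+36/49)
  -56b^2+232b-176 = ((686/9)b-2156/9)(-(36/49)b+36/49) + (0)
Last nonzero remainder: -(36/49)b+36/49. Dividing through by -36/49 gives the monic gcd b-1.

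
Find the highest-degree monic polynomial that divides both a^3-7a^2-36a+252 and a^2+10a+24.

a+6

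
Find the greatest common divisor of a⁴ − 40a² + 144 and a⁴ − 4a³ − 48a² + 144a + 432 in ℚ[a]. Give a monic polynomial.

Apply the Euclidean algorithm:
  a⁴ − 40a² + 144 = (a⁴ − 4a³ − 48a² + 144a + 432) + (4a³ + 8a² − 144a − 288)
  a⁴ − 4a³ − 48a² + 144a + 432 = ((1/4)a − 3/2)(4a³ + 8a² − 144a − 288) + (0)
Last nonzero remainder: 4a³ + 8a² − 144a − 288. Dividing through by 4 gives the monic gcd a³ + 2a² − 36a − 72.

a³ + 2a² − 36a − 72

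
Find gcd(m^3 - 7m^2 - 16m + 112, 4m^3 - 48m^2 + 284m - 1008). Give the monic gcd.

Repeated division with remainder:
  m^3 - 7m^2 - 16m + 112 = (1/4)(4m^3 - 48m^2 + 284m - 1008) + (5m^2 - 87m + 364)
  4m^3 - 48m^2 + 284m - 1008 = ((4/5)m + 108/25)(5m^2 - 87m + 364) + ((9216/25)m - 64512/25)
  5m^2 - 87m + 364 = ((125/9216)m - 325/2304)((9216/25)m - 64512/25) + (0)
Last nonzero remainder: (9216/25)m - 64512/25. Dividing through by 9216/25 gives the monic gcd m - 7.

m - 7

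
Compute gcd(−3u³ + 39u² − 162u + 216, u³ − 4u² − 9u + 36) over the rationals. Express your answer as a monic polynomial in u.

Repeated division with remainder:
  −3u³ + 39u² − 162u + 216 = (−3)(u³ − 4u² − 9u + 36) + (27u² − 189u + 324)
  u³ − 4u² − 9u + 36 = ((1/27)u + 1/9)(27u² − 189u + 324) + (0)
Last nonzero remainder: 27u² − 189u + 324. Dividing through by 27 gives the monic gcd u² − 7u + 12.

u² − 7u + 12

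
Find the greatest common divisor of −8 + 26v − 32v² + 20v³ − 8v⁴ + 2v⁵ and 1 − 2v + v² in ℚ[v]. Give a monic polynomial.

Euclidean algorithm in ℚ[v]:
  2v⁵ − 8v⁴ + 20v³ − 32v² + 26v − 8 = (2v³ − 4v² + 10v − 8)(v² − 2v + 1) + (0)
The last nonzero remainder v² − 2v + 1 is already monic.

1 − 2v + v²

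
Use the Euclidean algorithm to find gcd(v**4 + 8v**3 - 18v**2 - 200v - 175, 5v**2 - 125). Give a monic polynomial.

Repeated division with remainder:
  v**4 + 8v**3 - 18v**2 - 200v - 175 = ((1/5)v**2 + (8/5)v + 7/5)(5v**2 - 125) + (0)
Last nonzero remainder: 5v**2 - 125. Dividing through by 5 gives the monic gcd v**2 - 25.

v**2 - 25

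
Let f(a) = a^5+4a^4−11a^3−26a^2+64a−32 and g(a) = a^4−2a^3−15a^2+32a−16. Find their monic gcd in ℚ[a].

By polynomial division,
  a^5+4a^4−11a^3−26a^2+64a−32 = (a+6)(a^4−2a^3−15a^2+32a−16) + (16a^3+32a^2−112a+64)
  a^4−2a^3−15a^2+32a−16 = ((1/16)a−1/4)(16a^3+32a^2−112a+64) + (0)
Last nonzero remainder: 16a^3+32a^2−112a+64. Dividing through by 16 gives the monic gcd a^3+2a^2−7a+4.

a^3+2a^2−7a+4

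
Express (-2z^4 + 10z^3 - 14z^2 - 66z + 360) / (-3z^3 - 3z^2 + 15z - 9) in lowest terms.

(2z^3 - 16z^2 + 62z - 120)/(3z^2 - 6z + 3)

By polynomial division,
  -2z^4 + 10z^3 - 14z^2 - 66z + 360 = ((2/3)z - 4)(-3z^3 - 3z^2 + 15z - 9) + (-36z^2 + 324)
  -3z^3 - 3z^2 + 15z - 9 = ((1/12)z + 1/12)(-36z^2 + 324) + (-12z - 36)
  -36z^2 + 324 = (3z - 9)(-12z - 36) + (0)
Last nonzero remainder: -12z - 36. Dividing through by -12 gives the monic gcd z + 3.
Cancel z + 3 from numerator and denominator to get the reduced form.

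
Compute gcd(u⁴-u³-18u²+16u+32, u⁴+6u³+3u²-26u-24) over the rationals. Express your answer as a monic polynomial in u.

u³+3u²-6u-8

Euclidean algorithm in ℚ[u]:
  u⁴-u³-18u²+16u+32 = (u⁴+6u³+3u²-26u-24) + (-7u³-21u²+42u+56)
  u⁴+6u³+3u²-26u-24 = (-(1/7)u-3/7)(-7u³-21u²+42u+56) + (0)
Last nonzero remainder: -7u³-21u²+42u+56. Dividing through by -7 gives the monic gcd u³+3u²-6u-8.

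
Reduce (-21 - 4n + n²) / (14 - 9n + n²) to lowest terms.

Euclidean algorithm in ℚ[n]:
  n² - 4n - 21 = (n² - 9n + 14) + (5n - 35)
  n² - 9n + 14 = ((1/5)n - 2/5)(5n - 35) + (0)
Last nonzero remainder: 5n - 35. Dividing through by 5 gives the monic gcd n - 7.
Cancel n - 7 from numerator and denominator to get the reduced form.

(3 + n)/(-2 + n)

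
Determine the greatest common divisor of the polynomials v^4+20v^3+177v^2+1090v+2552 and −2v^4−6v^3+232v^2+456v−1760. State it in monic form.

v^2+15v+44

By polynomial division,
  v^4+20v^3+177v^2+1090v+2552 = (−1/2)(−2v^4−6v^3+232v^2+456v−1760) + (17v^3+293v^2+1318v+1672)
  −2v^4−6v^3+232v^2+456v−1760 = (−(2/17)v+484/289)(17v^3+293v^2+1318v+1672) + (−(29952/289)v^2−(449280/289)v−1317888/289)
  17v^3+293v^2+1318v+1672 = (−(4913/29952)v−5491/14976)(−(29952/289)v^2−(449280/289)v−1317888/289) + (0)
Last nonzero remainder: −(29952/289)v^2−(449280/289)v−1317888/289. Dividing through by −29952/289 gives the monic gcd v^2+15v+44.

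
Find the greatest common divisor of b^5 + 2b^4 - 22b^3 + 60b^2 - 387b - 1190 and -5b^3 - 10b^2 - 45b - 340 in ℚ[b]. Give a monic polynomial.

b^2 - 2b + 17

Repeated division with remainder:
  b^5 + 2b^4 - 22b^3 + 60b^2 - 387b - 1190 = (-(1/5)b^2 + 31/5)(-5b^3 - 10b^2 - 45b - 340) + (54b^2 - 108b + 918)
  -5b^3 - 10b^2 - 45b - 340 = (-(5/54)b - 10/27)(54b^2 - 108b + 918) + (0)
Last nonzero remainder: 54b^2 - 108b + 918. Dividing through by 54 gives the monic gcd b^2 - 2b + 17.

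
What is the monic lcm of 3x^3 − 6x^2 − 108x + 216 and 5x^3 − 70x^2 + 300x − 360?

x^4 − 8x^3 − 24x^2 + 288x − 432

By polynomial division,
  3x^3 − 6x^2 − 108x + 216 = (3/5)(5x^3 − 70x^2 + 300x − 360) + (36x^2 − 288x + 432)
  5x^3 − 70x^2 + 300x − 360 = ((5/36)x − 5/6)(36x^2 − 288x + 432) + (0)
Last nonzero remainder: 36x^2 − 288x + 432. Dividing through by 36 gives the monic gcd x^2 − 8x + 12.
Then lcm(f, g) = f·g / gcd(f, g); expanding and making the result monic gives the answer.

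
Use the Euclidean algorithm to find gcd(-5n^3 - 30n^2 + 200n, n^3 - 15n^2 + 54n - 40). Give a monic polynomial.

Euclidean algorithm in ℚ[n]:
  -5n^3 - 30n^2 + 200n = (-5)(n^3 - 15n^2 + 54n - 40) + (-105n^2 + 470n - 200)
  n^3 - 15n^2 + 54n - 40 = (-(1/105)n + 221/2205)(-105n^2 + 470n - 200) + ((2200/441)n - 8800/441)
  -105n^2 + 470n - 200 = (-(9261/440)n + 441/44)((2200/441)n - 8800/441) + (0)
Last nonzero remainder: (2200/441)n - 8800/441. Dividing through by 2200/441 gives the monic gcd n - 4.

n - 4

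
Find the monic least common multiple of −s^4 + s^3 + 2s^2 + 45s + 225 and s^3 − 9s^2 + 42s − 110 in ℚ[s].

s^6 − 5s^5 + 24s^4 − 59s^3 − 89s^2 − 90s − 4950

Euclidean algorithm in ℚ[s]:
  −s^4 + s^3 + 2s^2 + 45s + 225 = (−s − 8)(s^3 − 9s^2 + 42s − 110) + (−28s^2 + 271s − 655)
  s^3 − 9s^2 + 42s − 110 = (−(1/28)s − 19/784)(−28s^2 + 271s − 655) + ((19737/784)s − 98685/784)
  −28s^2 + 271s − 655 = (−(21952/19737)s + 102704/19737)((19737/784)s − 98685/784) + (0)
Last nonzero remainder: (19737/784)s − 98685/784. Dividing through by 19737/784 gives the monic gcd s − 5.
Then lcm(f, g) = f·g / gcd(f, g); expanding and making the result monic gives the answer.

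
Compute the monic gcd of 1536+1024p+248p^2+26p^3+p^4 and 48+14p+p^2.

48+14p+p^2

By polynomial division,
  p^4+26p^3+248p^2+1024p+1536 = (p^2+12p+32)(p^2+14p+48) + (0)
The last nonzero remainder p^2+14p+48 is already monic.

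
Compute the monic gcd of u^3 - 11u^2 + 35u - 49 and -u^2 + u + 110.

1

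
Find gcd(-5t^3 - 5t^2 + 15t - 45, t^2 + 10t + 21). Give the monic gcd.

t + 3

By polynomial division,
  -5t^3 - 5t^2 + 15t - 45 = (-5t + 45)(t^2 + 10t + 21) + (-330t - 990)
  t^2 + 10t + 21 = (-(1/330)t - 7/330)(-330t - 990) + (0)
Last nonzero remainder: -330t - 990. Dividing through by -330 gives the monic gcd t + 3.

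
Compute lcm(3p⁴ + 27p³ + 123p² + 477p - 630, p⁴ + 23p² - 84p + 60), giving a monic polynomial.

Apply the Euclidean algorithm:
  3p⁴ + 27p³ + 123p² + 477p - 630 = (3)(p⁴ + 23p² - 84p + 60) + (27p³ + 54p² + 729p - 810)
  p⁴ + 23p² - 84p + 60 = ((1/27)p - 2/27)(27p³ + 54p² + 729p - 810) + (0)
Last nonzero remainder: 27p³ + 54p² + 729p - 810. Dividing through by 27 gives the monic gcd p³ + 2p² + 27p - 30.
Then lcm(f, g) = f·g / gcd(f, g); expanding and making the result monic gives the answer.

p⁵ + 7p⁴ + 23p³ + 77p² - 528p + 420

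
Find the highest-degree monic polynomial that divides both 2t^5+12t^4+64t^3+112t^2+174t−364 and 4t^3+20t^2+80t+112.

Repeated division with remainder:
  2t^5+12t^4+64t^3+112t^2+174t−364 = ((1/2)t^2+(1/2)t+7/2)(4t^3+20t^2+80t+112) + (−54t^2−162t−756)
  4t^3+20t^2+80t+112 = (−(2/27)t−4/27)(−54t^2−162t−756) + (0)
Last nonzero remainder: −54t^2−162t−756. Dividing through by −54 gives the monic gcd t^2+3t+14.

t^2+3t+14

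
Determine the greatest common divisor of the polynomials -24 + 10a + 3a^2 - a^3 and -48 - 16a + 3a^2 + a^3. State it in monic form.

-12 - a + a^2

Apply the Euclidean algorithm:
  -a^3 + 3a^2 + 10a - 24 = (-1)(a^3 + 3a^2 - 16a - 48) + (6a^2 - 6a - 72)
  a^3 + 3a^2 - 16a - 48 = ((1/6)a + 2/3)(6a^2 - 6a - 72) + (0)
Last nonzero remainder: 6a^2 - 6a - 72. Dividing through by 6 gives the monic gcd a^2 - a - 12.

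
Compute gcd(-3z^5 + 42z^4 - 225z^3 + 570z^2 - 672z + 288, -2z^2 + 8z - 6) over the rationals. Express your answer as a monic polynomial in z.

Apply the Euclidean algorithm:
  -3z^5 + 42z^4 - 225z^3 + 570z^2 - 672z + 288 = ((3/2)z^3 - 15z^2 + 48z - 48)(-2z^2 + 8z - 6) + (0)
Last nonzero remainder: -2z^2 + 8z - 6. Dividing through by -2 gives the monic gcd z^2 - 4z + 3.

z^2 - 4z + 3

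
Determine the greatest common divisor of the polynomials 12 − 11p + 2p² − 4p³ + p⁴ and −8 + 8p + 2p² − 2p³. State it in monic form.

Euclidean algorithm in ℚ[p]:
  p⁴ − 4p³ + 2p² − 11p + 12 = (−(1/2)p + 3/2)(−2p³ + 2p² + 8p − 8) + (3p² − 27p + 24)
  −2p³ + 2p² + 8p − 8 = (−(2/3)p − 16/3)(3p² − 27p + 24) + (−120p + 120)
  3p² − 27p + 24 = (−(1/40)p + 1/5)(−120p + 120) + (0)
Last nonzero remainder: −120p + 120. Dividing through by −120 gives the monic gcd p − 1.

−1 + p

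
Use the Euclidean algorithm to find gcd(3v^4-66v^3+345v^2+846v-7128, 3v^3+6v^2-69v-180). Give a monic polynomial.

v+4

Apply the Euclidean algorithm:
  3v^4-66v^3+345v^2+846v-7128 = (v-24)(3v^3+6v^2-69v-180) + (558v^2-630v-11448)
  3v^3+6v^2-69v-180 = ((1/186)v+97/5766)(558v^2-630v-11448) + ((3024/961)v+12096/961)
  558v^2-630v-11448 = ((29791/168)v-50933/56)((3024/961)v+12096/961) + (0)
Last nonzero remainder: (3024/961)v+12096/961. Dividing through by 3024/961 gives the monic gcd v+4.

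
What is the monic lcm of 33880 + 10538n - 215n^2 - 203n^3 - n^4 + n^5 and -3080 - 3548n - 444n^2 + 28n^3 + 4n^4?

33880 + 44418n + 10323n^2 - 418n^3 - 204n^4 + n^6

By polynomial division,
  n^5 - n^4 - 203n^3 - 215n^2 + 10538n + 33880 = ((1/4)n - 2)(4n^4 + 28n^3 - 444n^2 - 3548n - 3080) + (-36n^3 - 216n^2 + 4212n + 27720)
  4n^4 + 28n^3 - 444n^2 - 3548n - 3080 = (-(1/9)n - 1/9)(-36n^3 - 216n^2 + 4212n + 27720) + (0)
Last nonzero remainder: -36n^3 - 216n^2 + 4212n + 27720. Dividing through by -36 gives the monic gcd n^3 + 6n^2 - 117n - 770.
Then lcm(f, g) = f·g / gcd(f, g); expanding and making the result monic gives the answer.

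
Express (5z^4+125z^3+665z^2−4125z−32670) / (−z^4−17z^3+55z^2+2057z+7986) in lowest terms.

(−5z^2−15z+270)/(z^2−5z−66)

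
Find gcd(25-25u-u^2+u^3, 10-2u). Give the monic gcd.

-5+u

Euclidean algorithm in ℚ[u]:
  u^3-u^2-25u+25 = (-(1/2)u^2-2u+5/2)(-2u+10) + (0)
Last nonzero remainder: -2u+10. Dividing through by -2 gives the monic gcd u-5.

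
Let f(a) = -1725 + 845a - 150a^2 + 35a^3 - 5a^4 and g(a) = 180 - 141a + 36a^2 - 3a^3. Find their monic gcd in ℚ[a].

Repeated division with remainder:
  -5a^4 + 35a^3 - 150a^2 + 845a - 1725 = ((5/3)a + 25/3)(-3a^3 + 36a^2 - 141a + 180) + (-215a^2 + 1720a - 3225)
  -3a^3 + 36a^2 - 141a + 180 = ((3/215)a - 12/215)(-215a^2 + 1720a - 3225) + (0)
Last nonzero remainder: -215a^2 + 1720a - 3225. Dividing through by -215 gives the monic gcd a^2 - 8a + 15.

15 - 8a + a^2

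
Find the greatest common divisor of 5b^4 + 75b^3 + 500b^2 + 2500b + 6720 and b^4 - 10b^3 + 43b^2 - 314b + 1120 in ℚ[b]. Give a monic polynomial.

b^2 + 2b + 32

Euclidean algorithm in ℚ[b]:
  5b^4 + 75b^3 + 500b^2 + 2500b + 6720 = (5)(b^4 - 10b^3 + 43b^2 - 314b + 1120) + (125b^3 + 285b^2 + 4070b + 1120)
  b^4 - 10b^3 + 43b^2 - 314b + 1120 = ((1/125)b - 307/3125)(125b^3 + 285b^2 + 4070b + 1120) + ((24024/625)b^2 + (48048/625)b + 768768/625)
  125b^3 + 285b^2 + 4070b + 1120 = ((78125/24024)b + 3125/3432)((24024/625)b^2 + (48048/625)b + 768768/625) + (0)
Last nonzero remainder: (24024/625)b^2 + (48048/625)b + 768768/625. Dividing through by 24024/625 gives the monic gcd b^2 + 2b + 32.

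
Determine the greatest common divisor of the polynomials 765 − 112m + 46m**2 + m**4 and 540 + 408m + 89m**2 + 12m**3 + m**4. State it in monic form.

45 + 4m + m**2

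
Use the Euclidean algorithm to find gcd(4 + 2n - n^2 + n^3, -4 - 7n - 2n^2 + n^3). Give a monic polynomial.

Repeated division with remainder:
  n^3 - n^2 + 2n + 4 = (n^3 - 2n^2 - 7n - 4) + (n^2 + 9n + 8)
  n^3 - 2n^2 - 7n - 4 = (n - 11)(n^2 + 9n + 8) + (84n + 84)
  n^2 + 9n + 8 = ((1/84)n + 2/21)(84n + 84) + (0)
Last nonzero remainder: 84n + 84. Dividing through by 84 gives the monic gcd n + 1.

1 + n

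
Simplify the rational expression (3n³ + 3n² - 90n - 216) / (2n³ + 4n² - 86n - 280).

Apply the Euclidean algorithm:
  3n³ + 3n² - 90n - 216 = (3/2)(2n³ + 4n² - 86n - 280) + (-3n² + 39n + 204)
  2n³ + 4n² - 86n - 280 = (-(2/3)n - 10)(-3n² + 39n + 204) + (440n + 1760)
  -3n² + 39n + 204 = (-(3/440)n + 51/440)(440n + 1760) + (0)
Last nonzero remainder: 440n + 1760. Dividing through by 440 gives the monic gcd n + 4.
Cancel n + 4 from numerator and denominator to get the reduced form.

(3n² - 9n - 54)/(2n² - 4n - 70)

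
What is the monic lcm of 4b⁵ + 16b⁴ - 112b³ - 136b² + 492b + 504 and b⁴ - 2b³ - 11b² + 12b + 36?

b⁶ + 6b⁵ - 20b⁴ - 90b³ + 55b² + 372b + 252

Euclidean algorithm in ℚ[b]:
  4b⁵ + 16b⁴ - 112b³ - 136b² + 492b + 504 = (4b + 24)(b⁴ - 2b³ - 11b² + 12b + 36) + (-20b³ + 80b² + 60b - 360)
  b⁴ - 2b³ - 11b² + 12b + 36 = (-(1/20)b - 1/10)(-20b³ + 80b² + 60b - 360) + (0)
Last nonzero remainder: -20b³ + 80b² + 60b - 360. Dividing through by -20 gives the monic gcd b³ - 4b² - 3b + 18.
Then lcm(f, g) = f·g / gcd(f, g); expanding and making the result monic gives the answer.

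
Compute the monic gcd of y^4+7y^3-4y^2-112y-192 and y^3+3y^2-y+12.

Apply the Euclidean algorithm:
  y^4+7y^3-4y^2-112y-192 = (y+4)(y^3+3y^2-y+12) + (-15y^2-120y-240)
  y^3+3y^2-y+12 = (-(1/15)y+1/3)(-15y^2-120y-240) + (23y+92)
  -15y^2-120y-240 = (-(15/23)y-60/23)(23y+92) + (0)
Last nonzero remainder: 23y+92. Dividing through by 23 gives the monic gcd y+4.

y+4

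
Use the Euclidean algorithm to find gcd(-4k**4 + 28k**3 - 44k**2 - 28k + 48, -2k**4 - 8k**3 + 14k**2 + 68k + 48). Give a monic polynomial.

k**2 - 2k - 3

Repeated division with remainder:
  -4k**4 + 28k**3 - 44k**2 - 28k + 48 = (2)(-2k**4 - 8k**3 + 14k**2 + 68k + 48) + (44k**3 - 72k**2 - 164k - 48)
  -2k**4 - 8k**3 + 14k**2 + 68k + 48 = (-(1/22)k - 31/121)(44k**3 - 72k**2 - 164k - 48) + (-(1440/121)k**2 + (2880/121)k + 4320/121)
  44k**3 - 72k**2 - 164k - 48 = (-(1331/360)k - 121/90)(-(1440/121)k**2 + (2880/121)k + 4320/121) + (0)
Last nonzero remainder: -(1440/121)k**2 + (2880/121)k + 4320/121. Dividing through by -1440/121 gives the monic gcd k**2 - 2k - 3.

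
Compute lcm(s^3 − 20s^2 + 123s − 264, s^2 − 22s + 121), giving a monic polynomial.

By polynomial division,
  s^3 − 20s^2 + 123s − 264 = (s + 2)(s^2 − 22s + 121) + (46s − 506)
  s^2 − 22s + 121 = ((1/46)s − 11/46)(46s − 506) + (0)
Last nonzero remainder: 46s − 506. Dividing through by 46 gives the monic gcd s − 11.
Then lcm(f, g) = f·g / gcd(f, g); expanding and making the result monic gives the answer.

s^4 − 31s^3 + 343s^2 − 1617s + 2904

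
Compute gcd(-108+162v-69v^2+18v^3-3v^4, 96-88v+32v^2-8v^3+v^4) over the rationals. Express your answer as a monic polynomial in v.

Euclidean algorithm in ℚ[v]:
  -3v^4+18v^3-69v^2+162v-108 = (-3)(v^4-8v^3+32v^2-88v+96) + (-6v^3+27v^2-102v+180)
  v^4-8v^3+32v^2-88v+96 = (-(1/6)v+7/12)(-6v^3+27v^2-102v+180) + (-(3/4)v^2+(3/2)v-9)
  -6v^3+27v^2-102v+180 = (8v-20)(-(3/4)v^2+(3/2)v-9) + (0)
Last nonzero remainder: -(3/4)v^2+(3/2)v-9. Dividing through by -3/4 gives the monic gcd v^2-2v+12.

12-2v+v^2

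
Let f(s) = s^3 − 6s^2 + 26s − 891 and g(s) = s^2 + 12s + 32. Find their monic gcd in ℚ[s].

Repeated division with remainder:
  s^3 − 6s^2 + 26s − 891 = (s − 18)(s^2 + 12s + 32) + (210s − 315)
  s^2 + 12s + 32 = ((1/210)s + 9/140)(210s − 315) + (209/4)
  210s − 315 = ((840/209)s − 1260/209)(209/4) + (0)
The last nonzero remainder is the constant 209/4, so the polynomials are coprime and gcd = 1.

1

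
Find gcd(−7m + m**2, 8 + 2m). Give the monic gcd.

By polynomial division,
  m**2 − 7m = ((1/2)m − 11/2)(2m + 8) + (44)
  2m + 8 = ((1/22)m + 2/11)(44) + (0)
The last nonzero remainder is the constant 44, so the polynomials are coprime and gcd = 1.

1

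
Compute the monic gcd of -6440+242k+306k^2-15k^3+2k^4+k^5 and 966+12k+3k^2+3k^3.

By polynomial division,
  k^5+2k^4-15k^3+306k^2+242k-6440 = ((1/3)k^2+(1/3)k-20/3)(3k^3+3k^2+12k+966) + (0)
Last nonzero remainder: 3k^3+3k^2+12k+966. Dividing through by 3 gives the monic gcd k^3+k^2+4k+322.

322+4k+k^2+k^3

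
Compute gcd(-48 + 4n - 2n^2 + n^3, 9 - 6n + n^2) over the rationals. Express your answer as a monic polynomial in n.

1

Apply the Euclidean algorithm:
  n^3 - 2n^2 + 4n - 48 = (n + 4)(n^2 - 6n + 9) + (19n - 84)
  n^2 - 6n + 9 = ((1/19)n - 30/361)(19n - 84) + (729/361)
  19n - 84 = ((6859/729)n - 10108/243)(729/361) + (0)
The last nonzero remainder is the constant 729/361, so the polynomials are coprime and gcd = 1.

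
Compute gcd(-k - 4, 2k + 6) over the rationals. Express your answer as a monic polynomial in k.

Apply the Euclidean algorithm:
  -k - 4 = (-1/2)(2k + 6) + (-1)
  2k + 6 = (-2k - 6)(-1) + (0)
The last nonzero remainder is the constant -1, so the polynomials are coprime and gcd = 1.

1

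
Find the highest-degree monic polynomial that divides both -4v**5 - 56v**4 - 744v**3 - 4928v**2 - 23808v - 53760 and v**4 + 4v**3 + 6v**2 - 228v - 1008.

Repeated division with remainder:
  -4v**5 - 56v**4 - 744v**3 - 4928v**2 - 23808v - 53760 = (-4v - 40)(v**4 + 4v**3 + 6v**2 - 228v - 1008) + (-560v**3 - 5600v**2 - 36960v - 94080)
  v**4 + 4v**3 + 6v**2 - 228v - 1008 = (-(1/560)v + 3/280)(-560v**3 - 5600v**2 - 36960v - 94080) + (0)
Last nonzero remainder: -560v**3 - 5600v**2 - 36960v - 94080. Dividing through by -560 gives the monic gcd v**3 + 10v**2 + 66v + 168.

v**3 + 10v**2 + 66v + 168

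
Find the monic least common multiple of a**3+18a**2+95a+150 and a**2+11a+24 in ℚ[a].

Apply the Euclidean algorithm:
  a**3+18a**2+95a+150 = (a+7)(a**2+11a+24) + (-6a-18)
  a**2+11a+24 = (-(1/6)a-4/3)(-6a-18) + (0)
Last nonzero remainder: -6a-18. Dividing through by -6 gives the monic gcd a+3.
Then lcm(f, g) = f·g / gcd(f, g); expanding and making the result monic gives the answer.

a**4+26a**3+239a**2+910a+1200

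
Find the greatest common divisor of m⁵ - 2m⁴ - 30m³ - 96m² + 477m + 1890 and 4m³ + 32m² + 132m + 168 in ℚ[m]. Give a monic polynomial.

Repeated division with remainder:
  m⁵ - 2m⁴ - 30m³ - 96m² + 477m + 1890 = ((1/4)m² - (5/2)m + 17/4)(4m³ + 32m² + 132m + 168) + (56m² + 336m + 1176)
  4m³ + 32m² + 132m + 168 = ((1/14)m + 1/7)(56m² + 336m + 1176) + (0)
Last nonzero remainder: 56m² + 336m + 1176. Dividing through by 56 gives the monic gcd m² + 6m + 21.

m² + 6m + 21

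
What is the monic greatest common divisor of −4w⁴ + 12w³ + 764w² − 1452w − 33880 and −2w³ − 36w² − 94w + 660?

Apply the Euclidean algorithm:
  −4w⁴ + 12w³ + 764w² − 1452w − 33880 = (2w − 42)(−2w³ − 36w² − 94w + 660) + (−560w² − 6720w − 6160)
  −2w³ − 36w² − 94w + 660 = ((1/280)w + 3/140)(−560w² − 6720w − 6160) + (72w + 792)
  −560w² − 6720w − 6160 = (−(70/9)w − 70/9)(72w + 792) + (0)
Last nonzero remainder: 72w + 792. Dividing through by 72 gives the monic gcd w + 11.

w + 11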